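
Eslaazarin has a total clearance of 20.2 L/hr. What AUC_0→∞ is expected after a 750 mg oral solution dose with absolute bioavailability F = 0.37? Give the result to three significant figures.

AUC_0→∞ = F × Dose / CL
        = 0.37 × 750 / 20.2 = 13.7376 mg/L·hr

AUC = 13.7 mg/L·hr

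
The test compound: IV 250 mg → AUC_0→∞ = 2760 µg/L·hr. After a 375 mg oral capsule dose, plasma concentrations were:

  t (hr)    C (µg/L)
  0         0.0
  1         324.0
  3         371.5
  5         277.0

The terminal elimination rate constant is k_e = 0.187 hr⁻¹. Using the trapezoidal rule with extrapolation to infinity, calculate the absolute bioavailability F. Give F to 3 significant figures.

Trapezoidal AUC_0→5 (oral capsule):
  [0→1]: (0.0+324.0)/2 × 1 = 162.0
  [1→3]: (324.0+371.5)/2 × 2 = 695.5
  [3→5]: (371.5+277.0)/2 × 2 = 648.5
  Sum = 1506.0 µg/L·hr
Tail: C_last/k_e = 277.0/0.187 = 1481.283
AUC_0→∞ (oral capsule) = 1506.0 + 1481.283 = 2987.283 µg/L·hr
F = (AUC_ev/D_ev)/(AUC_iv/D_iv) = (2987.283/375)/(2760/250) = 7.966088/11.04 = 0.7216

F = 0.722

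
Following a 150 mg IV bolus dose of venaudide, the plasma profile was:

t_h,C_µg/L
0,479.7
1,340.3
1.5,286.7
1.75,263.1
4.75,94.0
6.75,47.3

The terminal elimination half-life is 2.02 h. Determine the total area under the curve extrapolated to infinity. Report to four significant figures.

AUC = 1450 µg/L·h

Trapezoidal AUC_0→6.75:
  [0→1]: (479.7+340.3)/2 × 1 = 410.0
  [1→1.5]: (340.3+286.7)/2 × 0.5 = 156.75
  [1.5→1.75]: (286.7+263.1)/2 × 0.25 = 68.725
  [1.75→4.75]: (263.1+94.0)/2 × 3 = 535.65
  [4.75→6.75]: (94.0+47.3)/2 × 2 = 141.3
  Sum = 1312.425 µg/L·h
k_e = ln2 / t½ = 0.693147 / 2.02 = 0.3431 h^-1
Extrapolated tail: C_last / k_e = 47.3 / 0.3431 = 137.861
AUC_0→∞ = 1312.425 + 137.861 = 1450.286 µg/L·h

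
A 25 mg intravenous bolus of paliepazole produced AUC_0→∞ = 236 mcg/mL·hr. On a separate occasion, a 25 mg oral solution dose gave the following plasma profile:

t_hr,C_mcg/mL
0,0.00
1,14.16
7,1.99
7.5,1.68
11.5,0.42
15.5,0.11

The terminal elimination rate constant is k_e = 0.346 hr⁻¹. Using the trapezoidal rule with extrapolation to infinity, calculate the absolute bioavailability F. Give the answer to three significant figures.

Trapezoidal AUC_0→15.5 (oral solution):
  [0→1]: (0.00+14.16)/2 × 1 = 7.08
  [1→7]: (14.16+1.99)/2 × 6 = 48.45
  [7→7.5]: (1.99+1.68)/2 × 0.5 = 0.9175
  [7.5→11.5]: (1.68+0.42)/2 × 4 = 4.2
  [11.5→15.5]: (0.42+0.11)/2 × 4 = 1.06
  Sum = 61.7075 mcg/mL·hr
Tail: C_last/k_e = 0.11/0.346 = 0.318
AUC_0→∞ (oral solution) = 61.7075 + 0.318 = 62.0255 mcg/mL·hr
F = (AUC_ev/D_ev)/(AUC_iv/D_iv) = (62.0255/25)/(236/25) = 2.48102/9.44 = 0.2628

F = 0.263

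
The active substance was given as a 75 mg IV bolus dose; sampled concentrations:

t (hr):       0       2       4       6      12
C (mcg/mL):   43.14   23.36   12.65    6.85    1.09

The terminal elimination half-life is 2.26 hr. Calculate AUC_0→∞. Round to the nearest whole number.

AUC = 149 mcg/mL·hr

Trapezoidal AUC_0→12:
  [0→2]: (43.14+23.36)/2 × 2 = 66.5
  [2→4]: (23.36+12.65)/2 × 2 = 36.01
  [4→6]: (12.65+6.85)/2 × 2 = 19.5
  [6→12]: (6.85+1.09)/2 × 6 = 23.82
  Sum = 145.83 mcg/mL·hr
k_e = ln2 / t½ = 0.693147 / 2.26 = 0.3067 hr^-1
Extrapolated tail: C_last / k_e = 1.09 / 0.3067 = 3.554
AUC_0→∞ = 145.83 + 3.554 = 149.384 mcg/mL·hr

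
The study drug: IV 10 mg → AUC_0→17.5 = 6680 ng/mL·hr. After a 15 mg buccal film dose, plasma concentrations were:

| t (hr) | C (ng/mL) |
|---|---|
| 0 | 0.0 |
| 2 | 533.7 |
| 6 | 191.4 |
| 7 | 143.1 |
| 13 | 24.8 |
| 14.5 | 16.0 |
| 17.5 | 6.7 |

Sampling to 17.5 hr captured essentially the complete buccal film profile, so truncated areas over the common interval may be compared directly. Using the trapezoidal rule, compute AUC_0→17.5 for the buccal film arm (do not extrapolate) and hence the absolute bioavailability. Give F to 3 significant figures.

Trapezoidal AUC_0→17.5 (buccal film):
  [0→2]: (0.0+533.7)/2 × 2 = 533.7
  [2→6]: (533.7+191.4)/2 × 4 = 1450.2
  [6→7]: (191.4+143.1)/2 × 1 = 167.25
  [7→13]: (143.1+24.8)/2 × 6 = 503.7
  [13→14.5]: (24.8+16.0)/2 × 1.5 = 30.6
  [14.5→17.5]: (16.0+6.7)/2 × 3 = 34.05
  Sum = 2719.5 ng/mL·hr
F = (AUC_ev/D_ev)/(AUC_iv/D_iv) = (2719.5/15)/(6680/10) = 181.3/668 = 0.2714

F = 0.271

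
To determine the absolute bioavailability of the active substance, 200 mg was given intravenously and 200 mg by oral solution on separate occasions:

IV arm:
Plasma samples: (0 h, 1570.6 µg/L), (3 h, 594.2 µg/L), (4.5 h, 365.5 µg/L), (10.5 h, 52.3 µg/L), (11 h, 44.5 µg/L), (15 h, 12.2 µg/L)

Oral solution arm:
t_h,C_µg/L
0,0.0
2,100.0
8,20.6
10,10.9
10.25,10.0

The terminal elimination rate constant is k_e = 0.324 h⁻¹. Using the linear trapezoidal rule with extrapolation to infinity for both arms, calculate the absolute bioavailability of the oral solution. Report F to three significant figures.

Trapezoidal AUC_0→15 (IV):
  [0→3]: (1570.6+594.2)/2 × 3 = 3247.2
  [3→4.5]: (594.2+365.5)/2 × 1.5 = 719.775
  [4.5→10.5]: (365.5+52.3)/2 × 6 = 1253.4
  [10.5→11]: (52.3+44.5)/2 × 0.5 = 24.2
  [11→15]: (44.5+12.2)/2 × 4 = 113.4
  Sum = 5357.975 µg/L·h
IV tail: 12.2/0.324 = 37.654; AUC_iv,0→∞ = 5357.975 + 37.654 = 5395.629 µg/L·h
Trapezoidal AUC_0→10.25 (oral solution):
  [0→2]: (0.0+100.0)/2 × 2 = 100.0
  [2→8]: (100.0+20.6)/2 × 6 = 361.8
  [8→10]: (20.6+10.9)/2 × 2 = 31.5
  [10→10.25]: (10.9+10.0)/2 × 0.25 = 2.6125
  Sum = 495.9125 µg/L·h
oral solution tail: 10.0/0.324 = 30.864; AUC_ev,0→∞ = 495.9125 + 30.864 = 526.7765 µg/L·h
F = (AUC_ev/D_ev)/(AUC_iv/D_iv) = (526.7765/200)/(5395.629/200) = 2.6338825/26.978145 = 0.0976

F = 0.0976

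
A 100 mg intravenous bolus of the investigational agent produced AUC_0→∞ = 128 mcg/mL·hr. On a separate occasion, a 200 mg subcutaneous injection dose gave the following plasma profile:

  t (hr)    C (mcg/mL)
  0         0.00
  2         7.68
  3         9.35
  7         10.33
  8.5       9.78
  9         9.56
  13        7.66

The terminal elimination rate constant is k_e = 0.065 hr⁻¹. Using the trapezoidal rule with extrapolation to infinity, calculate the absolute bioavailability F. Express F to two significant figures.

F = 0.89

Trapezoidal AUC_0→13 (subcutaneous injection):
  [0→2]: (0.00+7.68)/2 × 2 = 7.68
  [2→3]: (7.68+9.35)/2 × 1 = 8.515
  [3→7]: (9.35+10.33)/2 × 4 = 39.36
  [7→8.5]: (10.33+9.78)/2 × 1.5 = 15.0825
  [8.5→9]: (9.78+9.56)/2 × 0.5 = 4.835
  [9→13]: (9.56+7.66)/2 × 4 = 34.44
  Sum = 109.9125 mcg/mL·hr
Tail: C_last/k_e = 7.66/0.065 = 117.846
AUC_0→∞ (subcutaneous injection) = 109.9125 + 117.846 = 227.7585 mcg/mL·hr
F = (AUC_ev/D_ev)/(AUC_iv/D_iv) = (227.7585/200)/(128/100) = 1.1387925/1.28 = 0.8897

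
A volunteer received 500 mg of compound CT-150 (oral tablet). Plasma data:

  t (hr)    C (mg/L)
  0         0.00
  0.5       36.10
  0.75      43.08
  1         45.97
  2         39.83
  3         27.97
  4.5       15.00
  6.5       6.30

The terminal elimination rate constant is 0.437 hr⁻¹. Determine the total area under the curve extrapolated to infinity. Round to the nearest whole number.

AUC = 175 mg/L·hr

Trapezoidal AUC_0→6.5:
  [0→0.5]: (0.00+36.10)/2 × 0.5 = 9.025
  [0.5→0.75]: (36.10+43.08)/2 × 0.25 = 9.8975
  [0.75→1]: (43.08+45.97)/2 × 0.25 = 11.13125
  [1→2]: (45.97+39.83)/2 × 1 = 42.9
  [2→3]: (39.83+27.97)/2 × 1 = 33.9
  [3→4.5]: (27.97+15.00)/2 × 1.5 = 32.2275
  [4.5→6.5]: (15.00+6.30)/2 × 2 = 21.3
  Sum = 160.38125 mg/L·hr
Extrapolated tail: C_last / k_e = 6.30 / 0.437 = 14.416
AUC_0→∞ = 160.38125 + 14.416 = 174.79725 mg/L·hr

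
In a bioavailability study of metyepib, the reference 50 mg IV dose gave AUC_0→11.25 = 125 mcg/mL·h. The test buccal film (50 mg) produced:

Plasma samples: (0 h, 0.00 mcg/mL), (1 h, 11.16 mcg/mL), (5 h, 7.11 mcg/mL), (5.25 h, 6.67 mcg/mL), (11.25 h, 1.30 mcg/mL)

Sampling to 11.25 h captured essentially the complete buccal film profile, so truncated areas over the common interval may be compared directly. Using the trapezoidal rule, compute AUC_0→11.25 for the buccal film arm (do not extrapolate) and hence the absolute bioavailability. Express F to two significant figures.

F = 0.54

Trapezoidal AUC_0→11.25 (buccal film):
  [0→1]: (0.00+11.16)/2 × 1 = 5.58
  [1→5]: (11.16+7.11)/2 × 4 = 36.54
  [5→5.25]: (7.11+6.67)/2 × 0.25 = 1.7225
  [5.25→11.25]: (6.67+1.30)/2 × 6 = 23.91
  Sum = 67.7525 mcg/mL·h
F = (AUC_ev/D_ev)/(AUC_iv/D_iv) = (67.7525/50)/(125/50) = 1.35505/2.5 = 0.5420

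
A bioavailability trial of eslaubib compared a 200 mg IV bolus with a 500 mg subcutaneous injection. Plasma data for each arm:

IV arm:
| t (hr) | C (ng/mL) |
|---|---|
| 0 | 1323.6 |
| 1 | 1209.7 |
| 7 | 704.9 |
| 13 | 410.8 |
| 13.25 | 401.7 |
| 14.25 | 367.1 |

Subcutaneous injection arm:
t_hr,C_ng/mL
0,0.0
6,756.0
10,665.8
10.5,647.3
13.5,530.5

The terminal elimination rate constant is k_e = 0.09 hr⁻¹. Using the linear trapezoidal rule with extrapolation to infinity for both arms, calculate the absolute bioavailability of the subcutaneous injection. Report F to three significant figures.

Trapezoidal AUC_0→14.25 (IV):
  [0→1]: (1323.6+1209.7)/2 × 1 = 1266.65
  [1→7]: (1209.7+704.9)/2 × 6 = 5743.8
  [7→13]: (704.9+410.8)/2 × 6 = 3347.1
  [13→13.25]: (410.8+401.7)/2 × 0.25 = 101.5625
  [13.25→14.25]: (401.7+367.1)/2 × 1 = 384.4
  Sum = 10843.5125 ng/mL·hr
IV tail: 367.1/0.09 = 4078.889; AUC_iv,0→∞ = 10843.5125 + 4078.889 = 14922.4015 ng/mL·hr
Trapezoidal AUC_0→13.5 (subcutaneous injection):
  [0→6]: (0.0+756.0)/2 × 6 = 2268.0
  [6→10]: (756.0+665.8)/2 × 4 = 2843.6
  [10→10.5]: (665.8+647.3)/2 × 0.5 = 328.275
  [10.5→13.5]: (647.3+530.5)/2 × 3 = 1766.7
  Sum = 7206.575 ng/mL·hr
subcutaneous injection tail: 530.5/0.09 = 5894.444; AUC_ev,0→∞ = 7206.575 + 5894.444 = 13101.019 ng/mL·hr
F = (AUC_ev/D_ev)/(AUC_iv/D_iv) = (13101.019/500)/(14922.4015/200) = 26.202038/74.612 = 0.3512

F = 0.351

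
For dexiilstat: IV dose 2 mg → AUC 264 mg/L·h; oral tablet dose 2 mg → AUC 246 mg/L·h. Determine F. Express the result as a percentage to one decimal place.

F = 93.2%

F = (AUC_ev / D_ev) / (AUC_iv / D_iv)
  = (246/2) / (264/2)
  = 123 / 132 = 0.9318
  = 93.18%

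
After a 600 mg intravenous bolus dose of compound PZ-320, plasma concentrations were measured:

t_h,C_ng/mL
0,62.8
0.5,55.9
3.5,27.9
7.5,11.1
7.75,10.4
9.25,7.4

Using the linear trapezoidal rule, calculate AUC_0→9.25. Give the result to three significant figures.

AUC = 249 ng/mL·h

Trapezoidal AUC_0→9.25:
  [0→0.5]: (62.8+55.9)/2 × 0.5 = 29.675
  [0.5→3.5]: (55.9+27.9)/2 × 3 = 125.7
  [3.5→7.5]: (27.9+11.1)/2 × 4 = 78.0
  [7.5→7.75]: (11.1+10.4)/2 × 0.25 = 2.6875
  [7.75→9.25]: (10.4+7.4)/2 × 1.5 = 13.35
  Sum = 249.4125 ng/mL·h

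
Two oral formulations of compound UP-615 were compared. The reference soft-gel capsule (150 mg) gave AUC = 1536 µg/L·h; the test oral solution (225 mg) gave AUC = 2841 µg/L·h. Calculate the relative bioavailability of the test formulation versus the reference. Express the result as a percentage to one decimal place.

F_rel = (AUC_test/D_test) / (AUC_ref/D_ref)
      = (2841/225) / (1536/150)
      = 12.6267 / 10.24 = 1.2331 = 123.31%

F_rel = 123.3%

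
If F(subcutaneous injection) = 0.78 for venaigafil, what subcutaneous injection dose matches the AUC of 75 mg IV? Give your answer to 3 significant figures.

For equal systemic exposure: F × D_ev = D_iv
D_ev = D_iv / F = 75 / 0.78 = 96.1538 mg

D_subcutaneous = 96.2 mg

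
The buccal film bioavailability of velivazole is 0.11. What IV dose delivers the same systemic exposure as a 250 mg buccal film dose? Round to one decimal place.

D_iv = 27.5 mg

Systemic exposure from an extravascular dose = F × D_ev, so the equivalent IV dose is F × D_ev.
D_iv = F × D_ev = 0.11 × 250 = 27.5 mg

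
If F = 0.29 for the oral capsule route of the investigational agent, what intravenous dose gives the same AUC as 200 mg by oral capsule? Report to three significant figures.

Systemic exposure from an extravascular dose = F × D_ev, so the equivalent IV dose is F × D_ev.
D_iv = F × D_ev = 0.29 × 200 = 58 mg

D_iv = 58.0 mg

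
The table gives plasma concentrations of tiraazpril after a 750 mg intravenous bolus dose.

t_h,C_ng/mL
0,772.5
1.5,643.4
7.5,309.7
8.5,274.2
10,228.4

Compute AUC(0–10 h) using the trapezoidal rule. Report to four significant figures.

Trapezoidal AUC_0→10:
  [0→1.5]: (772.5+643.4)/2 × 1.5 = 1061.925
  [1.5→7.5]: (643.4+309.7)/2 × 6 = 2859.3
  [7.5→8.5]: (309.7+274.2)/2 × 1 = 291.95
  [8.5→10]: (274.2+228.4)/2 × 1.5 = 376.95
  Sum = 4590.125 ng/mL·h

AUC = 4590 ng/mL·h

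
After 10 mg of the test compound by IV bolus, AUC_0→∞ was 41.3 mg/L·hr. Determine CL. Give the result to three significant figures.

CL = 0.242 L/hr

CL = Dose_iv / AUC_0→∞
   = 10 / 41.3 = 0.242131 L/hr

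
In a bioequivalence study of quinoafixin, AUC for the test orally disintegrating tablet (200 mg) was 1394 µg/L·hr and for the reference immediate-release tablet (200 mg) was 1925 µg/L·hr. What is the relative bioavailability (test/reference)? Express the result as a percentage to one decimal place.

F_rel = (AUC_test/D_test) / (AUC_ref/D_ref)
      = (1394/200) / (1925/200)
      = 6.97 / 9.625 = 0.7242 = 72.42%

F_rel = 72.4%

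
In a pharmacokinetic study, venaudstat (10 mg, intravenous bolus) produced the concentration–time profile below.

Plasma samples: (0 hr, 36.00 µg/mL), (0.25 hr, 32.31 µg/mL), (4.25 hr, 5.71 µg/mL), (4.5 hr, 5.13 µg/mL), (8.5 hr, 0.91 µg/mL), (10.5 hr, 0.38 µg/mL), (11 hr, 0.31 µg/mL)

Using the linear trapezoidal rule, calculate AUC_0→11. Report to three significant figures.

AUC = 99.5 µg/mL·hr

Trapezoidal AUC_0→11:
  [0→0.25]: (36.00+32.31)/2 × 0.25 = 8.53875
  [0.25→4.25]: (32.31+5.71)/2 × 4 = 76.04
  [4.25→4.5]: (5.71+5.13)/2 × 0.25 = 1.355
  [4.5→8.5]: (5.13+0.91)/2 × 4 = 12.08
  [8.5→10.5]: (0.91+0.38)/2 × 2 = 1.29
  [10.5→11]: (0.38+0.31)/2 × 0.5 = 0.1725
  Sum = 99.47625 µg/mL·hr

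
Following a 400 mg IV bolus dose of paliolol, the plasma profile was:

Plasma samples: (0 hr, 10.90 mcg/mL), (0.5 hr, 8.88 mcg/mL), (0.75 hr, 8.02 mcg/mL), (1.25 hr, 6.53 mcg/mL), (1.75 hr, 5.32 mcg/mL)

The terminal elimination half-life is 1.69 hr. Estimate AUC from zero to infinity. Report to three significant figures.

Trapezoidal AUC_0→1.75:
  [0→0.5]: (10.90+8.88)/2 × 0.5 = 4.945
  [0.5→0.75]: (8.88+8.02)/2 × 0.25 = 2.1125
  [0.75→1.25]: (8.02+6.53)/2 × 0.5 = 3.6375
  [1.25→1.75]: (6.53+5.32)/2 × 0.5 = 2.9625
  Sum = 13.6575 mcg/mL·hr
k_e = ln2 / t½ = 0.693147 / 1.69 = 0.4101 hr^-1
Extrapolated tail: C_last / k_e = 5.32 / 0.4101 = 12.972
AUC_0→∞ = 13.6575 + 12.972 = 26.6295 mcg/mL·hr

AUC = 26.6 mcg/mL·hr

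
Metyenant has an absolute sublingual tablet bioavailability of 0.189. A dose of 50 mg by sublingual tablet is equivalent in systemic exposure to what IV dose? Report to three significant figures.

Systemic exposure from an extravascular dose = F × D_ev, so the equivalent IV dose is F × D_ev.
D_iv = F × D_ev = 0.189 × 50 = 9.45 mg

D_iv = 9.45 mg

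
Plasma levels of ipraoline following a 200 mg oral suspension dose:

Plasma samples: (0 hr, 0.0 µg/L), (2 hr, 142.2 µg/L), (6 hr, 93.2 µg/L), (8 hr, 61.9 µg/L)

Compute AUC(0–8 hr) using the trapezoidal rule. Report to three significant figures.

AUC = 768 µg/L·hr

Trapezoidal AUC_0→8:
  [0→2]: (0.0+142.2)/2 × 2 = 142.2
  [2→6]: (142.2+93.2)/2 × 4 = 470.8
  [6→8]: (93.2+61.9)/2 × 2 = 155.1
  Sum = 768.1 µg/L·hr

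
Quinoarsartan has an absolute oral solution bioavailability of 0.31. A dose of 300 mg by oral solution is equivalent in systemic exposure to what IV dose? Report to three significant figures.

Systemic exposure from an extravascular dose = F × D_ev, so the equivalent IV dose is F × D_ev.
D_iv = F × D_ev = 0.31 × 300 = 93 mg

D_iv = 93.0 mg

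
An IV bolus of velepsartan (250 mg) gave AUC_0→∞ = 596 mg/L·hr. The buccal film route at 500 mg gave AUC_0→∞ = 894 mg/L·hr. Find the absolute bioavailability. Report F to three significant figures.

F = (AUC_ev / D_ev) / (AUC_iv / D_iv)
  = (894/500) / (596/250)
  = 1.788 / 2.384 = 0.7500

F = 0.750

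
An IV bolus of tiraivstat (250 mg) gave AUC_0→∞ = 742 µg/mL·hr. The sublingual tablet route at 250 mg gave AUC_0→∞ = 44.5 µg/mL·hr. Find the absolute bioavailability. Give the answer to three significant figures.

F = (AUC_ev / D_ev) / (AUC_iv / D_iv)
  = (44.5/250) / (742/250)
  = 0.178 / 2.968 = 0.0600

F = 0.0600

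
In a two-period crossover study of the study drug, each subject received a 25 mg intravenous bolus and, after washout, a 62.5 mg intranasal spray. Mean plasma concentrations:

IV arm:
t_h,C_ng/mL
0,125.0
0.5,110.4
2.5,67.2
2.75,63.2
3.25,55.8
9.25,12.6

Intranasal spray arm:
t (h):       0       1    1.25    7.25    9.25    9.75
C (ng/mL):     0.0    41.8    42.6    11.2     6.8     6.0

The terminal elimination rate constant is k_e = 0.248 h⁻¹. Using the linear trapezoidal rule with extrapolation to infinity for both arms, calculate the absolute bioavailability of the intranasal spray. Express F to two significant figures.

Trapezoidal AUC_0→9.25 (IV):
  [0→0.5]: (125.0+110.4)/2 × 0.5 = 58.85
  [0.5→2.5]: (110.4+67.2)/2 × 2 = 177.6
  [2.5→2.75]: (67.2+63.2)/2 × 0.25 = 16.3
  [2.75→3.25]: (63.2+55.8)/2 × 0.5 = 29.75
  [3.25→9.25]: (55.8+12.6)/2 × 6 = 205.2
  Sum = 487.7 ng/mL·h
IV tail: 12.6/0.248 = 50.806; AUC_iv,0→∞ = 487.7 + 50.806 = 538.506 ng/mL·h
Trapezoidal AUC_0→9.75 (intranasal spray):
  [0→1]: (0.0+41.8)/2 × 1 = 20.9
  [1→1.25]: (41.8+42.6)/2 × 0.25 = 10.55
  [1.25→7.25]: (42.6+11.2)/2 × 6 = 161.4
  [7.25→9.25]: (11.2+6.8)/2 × 2 = 18.0
  [9.25→9.75]: (6.8+6.0)/2 × 0.5 = 3.2
  Sum = 214.05 ng/mL·h
intranasal spray tail: 6.0/0.248 = 24.194; AUC_ev,0→∞ = 214.05 + 24.194 = 238.244 ng/mL·h
F = (AUC_ev/D_ev)/(AUC_iv/D_iv) = (238.244/62.5)/(538.506/25) = 3.811904/21.54024 = 0.1770

F = 0.18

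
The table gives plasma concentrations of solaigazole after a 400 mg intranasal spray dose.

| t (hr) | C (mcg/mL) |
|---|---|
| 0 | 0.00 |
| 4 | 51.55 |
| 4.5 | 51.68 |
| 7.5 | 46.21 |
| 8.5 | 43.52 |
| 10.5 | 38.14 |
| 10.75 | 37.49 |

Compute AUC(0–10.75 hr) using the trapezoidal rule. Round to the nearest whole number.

Trapezoidal AUC_0→10.75:
  [0→4]: (0.00+51.55)/2 × 4 = 103.1
  [4→4.5]: (51.55+51.68)/2 × 0.5 = 25.8075
  [4.5→7.5]: (51.68+46.21)/2 × 3 = 146.835
  [7.5→8.5]: (46.21+43.52)/2 × 1 = 44.865
  [8.5→10.5]: (43.52+38.14)/2 × 2 = 81.66
  [10.5→10.75]: (38.14+37.49)/2 × 0.25 = 9.45375
  Sum = 411.72125 mcg/mL·hr

AUC = 412 mcg/mL·hr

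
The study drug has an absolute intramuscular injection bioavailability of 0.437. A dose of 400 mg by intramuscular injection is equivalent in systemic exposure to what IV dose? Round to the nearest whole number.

Systemic exposure from an extravascular dose = F × D_ev, so the equivalent IV dose is F × D_ev.
D_iv = F × D_ev = 0.437 × 400 = 174.8 mg

D_iv = 175 mg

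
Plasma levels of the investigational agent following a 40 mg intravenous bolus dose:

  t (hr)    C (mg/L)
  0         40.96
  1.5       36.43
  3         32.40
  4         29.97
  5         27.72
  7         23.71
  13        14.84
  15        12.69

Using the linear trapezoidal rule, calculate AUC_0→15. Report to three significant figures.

Trapezoidal AUC_0→15:
  [0→1.5]: (40.96+36.43)/2 × 1.5 = 58.0425
  [1.5→3]: (36.43+32.40)/2 × 1.5 = 51.6225
  [3→4]: (32.40+29.97)/2 × 1 = 31.185
  [4→5]: (29.97+27.72)/2 × 1 = 28.845
  [5→7]: (27.72+23.71)/2 × 2 = 51.43
  [7→13]: (23.71+14.84)/2 × 6 = 115.65
  [13→15]: (14.84+12.69)/2 × 2 = 27.53
  Sum = 364.305 mg/L·hr

AUC = 364 mg/L·hr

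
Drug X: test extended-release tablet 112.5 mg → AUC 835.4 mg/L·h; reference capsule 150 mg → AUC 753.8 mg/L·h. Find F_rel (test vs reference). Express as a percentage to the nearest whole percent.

F_rel = (AUC_test/D_test) / (AUC_ref/D_ref)
      = (835.4/112.5) / (753.8/150)
      = 7.42578 / 5.02533 = 1.4777 = 147.77%

F_rel = 148%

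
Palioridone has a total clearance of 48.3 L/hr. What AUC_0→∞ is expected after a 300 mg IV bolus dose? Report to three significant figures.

AUC = 6.21 mg/L·hr

AUC_0→∞ = Dose_iv / CL
        = 300 / 48.3 = 6.21118 mg/L·hr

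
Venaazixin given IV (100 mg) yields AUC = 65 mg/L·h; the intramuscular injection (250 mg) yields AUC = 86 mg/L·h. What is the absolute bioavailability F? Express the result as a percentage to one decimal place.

F = (AUC_ev / D_ev) / (AUC_iv / D_iv)
  = (86/250) / (65/100)
  = 0.344 / 0.65 = 0.5292
  = 52.92%

F = 52.9%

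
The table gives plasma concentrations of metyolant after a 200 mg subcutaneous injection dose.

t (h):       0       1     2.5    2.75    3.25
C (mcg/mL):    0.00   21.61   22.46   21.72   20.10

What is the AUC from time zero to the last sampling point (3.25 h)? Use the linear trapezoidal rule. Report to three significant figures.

Trapezoidal AUC_0→3.25:
  [0→1]: (0.00+21.61)/2 × 1 = 10.805
  [1→2.5]: (21.61+22.46)/2 × 1.5 = 33.0525
  [2.5→2.75]: (22.46+21.72)/2 × 0.25 = 5.5225
  [2.75→3.25]: (21.72+20.10)/2 × 0.5 = 10.455
  Sum = 59.835 mcg/mL·h

AUC = 59.8 mcg/mL·h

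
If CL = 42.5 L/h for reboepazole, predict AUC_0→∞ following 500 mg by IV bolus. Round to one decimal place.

AUC_0→∞ = Dose_iv / CL
        = 500 / 42.5 = 11.7647 mg/L·h

AUC = 11.8 mg/L·h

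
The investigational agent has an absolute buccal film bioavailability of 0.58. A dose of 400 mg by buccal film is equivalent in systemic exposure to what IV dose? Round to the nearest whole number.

Systemic exposure from an extravascular dose = F × D_ev, so the equivalent IV dose is F × D_ev.
D_iv = F × D_ev = 0.58 × 400 = 232 mg

D_iv = 232 mg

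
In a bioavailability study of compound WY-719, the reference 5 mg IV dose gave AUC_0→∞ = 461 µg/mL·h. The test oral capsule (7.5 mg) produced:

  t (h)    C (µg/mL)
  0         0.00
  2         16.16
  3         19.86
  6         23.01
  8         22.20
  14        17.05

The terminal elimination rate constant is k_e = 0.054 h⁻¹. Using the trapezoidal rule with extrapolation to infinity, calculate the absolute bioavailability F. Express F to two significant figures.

F = 0.83

Trapezoidal AUC_0→14 (oral capsule):
  [0→2]: (0.00+16.16)/2 × 2 = 16.16
  [2→3]: (16.16+19.86)/2 × 1 = 18.01
  [3→6]: (19.86+23.01)/2 × 3 = 64.305
  [6→8]: (23.01+22.20)/2 × 2 = 45.21
  [8→14]: (22.20+17.05)/2 × 6 = 117.75
  Sum = 261.435 µg/mL·h
Tail: C_last/k_e = 17.05/0.054 = 315.741
AUC_0→∞ (oral capsule) = 261.435 + 315.741 = 577.176 µg/mL·h
F = (AUC_ev/D_ev)/(AUC_iv/D_iv) = (577.176/7.5)/(461/5) = 76.9568/92.2 = 0.8347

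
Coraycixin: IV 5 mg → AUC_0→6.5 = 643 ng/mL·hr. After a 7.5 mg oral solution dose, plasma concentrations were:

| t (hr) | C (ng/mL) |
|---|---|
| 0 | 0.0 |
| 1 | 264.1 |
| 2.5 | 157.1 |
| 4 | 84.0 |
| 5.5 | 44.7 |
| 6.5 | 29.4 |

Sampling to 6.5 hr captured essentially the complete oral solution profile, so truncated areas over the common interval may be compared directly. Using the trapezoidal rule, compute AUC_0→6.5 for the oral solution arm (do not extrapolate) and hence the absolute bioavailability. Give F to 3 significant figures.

Trapezoidal AUC_0→6.5 (oral solution):
  [0→1]: (0.0+264.1)/2 × 1 = 132.05
  [1→2.5]: (264.1+157.1)/2 × 1.5 = 315.9
  [2.5→4]: (157.1+84.0)/2 × 1.5 = 180.825
  [4→5.5]: (84.0+44.7)/2 × 1.5 = 96.525
  [5.5→6.5]: (44.7+29.4)/2 × 1 = 37.05
  Sum = 762.35 ng/mL·hr
F = (AUC_ev/D_ev)/(AUC_iv/D_iv) = (762.35/7.5)/(643/5) = 101.647/128.6 = 0.7904

F = 0.790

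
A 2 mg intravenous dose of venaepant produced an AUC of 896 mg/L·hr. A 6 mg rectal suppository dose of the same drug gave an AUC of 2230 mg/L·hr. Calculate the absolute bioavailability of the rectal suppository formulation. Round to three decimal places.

F = 0.830

F = (AUC_ev / D_ev) / (AUC_iv / D_iv)
  = (2230/6) / (896/2)
  = 371.667 / 448 = 0.8296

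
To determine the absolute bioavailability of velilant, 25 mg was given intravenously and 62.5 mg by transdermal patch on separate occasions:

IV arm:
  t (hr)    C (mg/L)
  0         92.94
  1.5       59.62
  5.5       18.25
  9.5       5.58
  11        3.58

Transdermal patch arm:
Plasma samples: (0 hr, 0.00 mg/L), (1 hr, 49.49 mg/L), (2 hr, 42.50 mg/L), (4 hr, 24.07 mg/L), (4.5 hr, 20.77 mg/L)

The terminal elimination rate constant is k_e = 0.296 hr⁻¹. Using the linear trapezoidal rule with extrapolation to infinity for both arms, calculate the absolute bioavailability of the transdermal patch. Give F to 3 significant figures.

Trapezoidal AUC_0→11 (IV):
  [0→1.5]: (92.94+59.62)/2 × 1.5 = 114.42
  [1.5→5.5]: (59.62+18.25)/2 × 4 = 155.74
  [5.5→9.5]: (18.25+5.58)/2 × 4 = 47.66
  [9.5→11]: (5.58+3.58)/2 × 1.5 = 6.87
  Sum = 324.69 mg/L·hr
IV tail: 3.58/0.296 = 12.095; AUC_iv,0→∞ = 324.69 + 12.095 = 336.785 mg/L·hr
Trapezoidal AUC_0→4.5 (transdermal patch):
  [0→1]: (0.00+49.49)/2 × 1 = 24.745
  [1→2]: (49.49+42.50)/2 × 1 = 45.995
  [2→4]: (42.50+24.07)/2 × 2 = 66.57
  [4→4.5]: (24.07+20.77)/2 × 0.5 = 11.21
  Sum = 148.52 mg/L·hr
transdermal patch tail: 20.77/0.296 = 70.169; AUC_ev,0→∞ = 148.52 + 70.169 = 218.689 mg/L·hr
F = (AUC_ev/D_ev)/(AUC_iv/D_iv) = (218.689/62.5)/(336.785/25) = 3.499024/13.4714 = 0.2597

F = 0.260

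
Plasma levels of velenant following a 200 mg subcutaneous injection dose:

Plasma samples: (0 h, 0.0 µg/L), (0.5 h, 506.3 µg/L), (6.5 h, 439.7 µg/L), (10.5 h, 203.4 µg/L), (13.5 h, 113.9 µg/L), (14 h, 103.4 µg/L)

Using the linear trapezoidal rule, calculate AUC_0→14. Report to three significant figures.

AUC = 4780 µg/L·h

Trapezoidal AUC_0→14:
  [0→0.5]: (0.0+506.3)/2 × 0.5 = 126.575
  [0.5→6.5]: (506.3+439.7)/2 × 6 = 2838.0
  [6.5→10.5]: (439.7+203.4)/2 × 4 = 1286.2
  [10.5→13.5]: (203.4+113.9)/2 × 3 = 475.95
  [13.5→14]: (113.9+103.4)/2 × 0.5 = 54.325
  Sum = 4781.05 µg/L·h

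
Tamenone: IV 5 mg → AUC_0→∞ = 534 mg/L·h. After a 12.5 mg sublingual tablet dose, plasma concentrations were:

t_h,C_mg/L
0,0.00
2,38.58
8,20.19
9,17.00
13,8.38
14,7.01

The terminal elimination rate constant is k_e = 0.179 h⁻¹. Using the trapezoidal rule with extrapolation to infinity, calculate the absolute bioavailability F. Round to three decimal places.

Trapezoidal AUC_0→14 (sublingual tablet):
  [0→2]: (0.00+38.58)/2 × 2 = 38.58
  [2→8]: (38.58+20.19)/2 × 6 = 176.31
  [8→9]: (20.19+17.00)/2 × 1 = 18.595
  [9→13]: (17.00+8.38)/2 × 4 = 50.76
  [13→14]: (8.38+7.01)/2 × 1 = 7.695
  Sum = 291.94 mg/L·h
Tail: C_last/k_e = 7.01/0.179 = 39.162
AUC_0→∞ (sublingual tablet) = 291.94 + 39.162 = 331.102 mg/L·h
F = (AUC_ev/D_ev)/(AUC_iv/D_iv) = (331.102/12.5)/(534/5) = 26.48816/106.8 = 0.2480

F = 0.248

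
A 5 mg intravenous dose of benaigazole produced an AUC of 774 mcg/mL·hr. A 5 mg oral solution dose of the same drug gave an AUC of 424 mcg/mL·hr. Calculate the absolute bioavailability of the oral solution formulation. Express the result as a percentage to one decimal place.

F = (AUC_ev / D_ev) / (AUC_iv / D_iv)
  = (424/5) / (774/5)
  = 84.8 / 154.8 = 0.5478
  = 54.78%

F = 54.8%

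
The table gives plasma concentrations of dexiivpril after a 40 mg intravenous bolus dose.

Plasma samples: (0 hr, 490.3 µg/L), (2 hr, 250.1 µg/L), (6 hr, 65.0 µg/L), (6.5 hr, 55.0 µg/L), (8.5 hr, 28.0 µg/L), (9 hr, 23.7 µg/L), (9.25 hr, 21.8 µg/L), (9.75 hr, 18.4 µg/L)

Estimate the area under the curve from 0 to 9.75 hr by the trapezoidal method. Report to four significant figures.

AUC = 1512 µg/L·hr

Trapezoidal AUC_0→9.75:
  [0→2]: (490.3+250.1)/2 × 2 = 740.4
  [2→6]: (250.1+65.0)/2 × 4 = 630.2
  [6→6.5]: (65.0+55.0)/2 × 0.5 = 30.0
  [6.5→8.5]: (55.0+28.0)/2 × 2 = 83.0
  [8.5→9]: (28.0+23.7)/2 × 0.5 = 12.925
  [9→9.25]: (23.7+21.8)/2 × 0.25 = 5.6875
  [9.25→9.75]: (21.8+18.4)/2 × 0.5 = 10.05
  Sum = 1512.2625 µg/L·hr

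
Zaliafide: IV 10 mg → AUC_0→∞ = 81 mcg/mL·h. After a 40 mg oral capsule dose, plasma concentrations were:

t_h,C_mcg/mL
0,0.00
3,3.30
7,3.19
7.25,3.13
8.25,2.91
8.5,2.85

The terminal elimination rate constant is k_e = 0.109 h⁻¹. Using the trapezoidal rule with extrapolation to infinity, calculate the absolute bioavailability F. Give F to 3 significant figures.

F = 0.150

Trapezoidal AUC_0→8.5 (oral capsule):
  [0→3]: (0.00+3.30)/2 × 3 = 4.95
  [3→7]: (3.30+3.19)/2 × 4 = 12.98
  [7→7.25]: (3.19+3.13)/2 × 0.25 = 0.79
  [7.25→8.25]: (3.13+2.91)/2 × 1 = 3.02
  [8.25→8.5]: (2.91+2.85)/2 × 0.25 = 0.72
  Sum = 22.46 mcg/mL·h
Tail: C_last/k_e = 2.85/0.109 = 26.147
AUC_0→∞ (oral capsule) = 22.46 + 26.147 = 48.607 mcg/mL·h
F = (AUC_ev/D_ev)/(AUC_iv/D_iv) = (48.607/40)/(81/10) = 1.215175/8.1 = 0.1500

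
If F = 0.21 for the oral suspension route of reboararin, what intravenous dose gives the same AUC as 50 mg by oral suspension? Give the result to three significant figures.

Systemic exposure from an extravascular dose = F × D_ev, so the equivalent IV dose is F × D_ev.
D_iv = F × D_ev = 0.21 × 50 = 10.5 mg

D_iv = 10.5 mg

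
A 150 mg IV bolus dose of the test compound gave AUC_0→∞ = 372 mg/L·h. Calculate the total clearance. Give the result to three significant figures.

CL = 0.403 L/h

CL = Dose_iv / AUC_0→∞
   = 150 / 372 = 0.403226 L/h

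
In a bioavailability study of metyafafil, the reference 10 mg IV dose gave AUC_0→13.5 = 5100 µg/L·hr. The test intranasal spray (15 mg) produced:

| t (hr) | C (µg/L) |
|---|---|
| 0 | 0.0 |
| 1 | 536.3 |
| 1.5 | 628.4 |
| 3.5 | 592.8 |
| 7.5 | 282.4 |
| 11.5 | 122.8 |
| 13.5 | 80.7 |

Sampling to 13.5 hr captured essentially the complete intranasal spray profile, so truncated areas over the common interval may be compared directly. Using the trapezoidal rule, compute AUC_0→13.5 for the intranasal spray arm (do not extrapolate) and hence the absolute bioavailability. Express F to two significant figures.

Trapezoidal AUC_0→13.5 (intranasal spray):
  [0→1]: (0.0+536.3)/2 × 1 = 268.15
  [1→1.5]: (536.3+628.4)/2 × 0.5 = 291.175
  [1.5→3.5]: (628.4+592.8)/2 × 2 = 1221.2
  [3.5→7.5]: (592.8+282.4)/2 × 4 = 1750.4
  [7.5→11.5]: (282.4+122.8)/2 × 4 = 810.4
  [11.5→13.5]: (122.8+80.7)/2 × 2 = 203.5
  Sum = 4544.825 µg/L·hr
F = (AUC_ev/D_ev)/(AUC_iv/D_iv) = (4544.825/15)/(5100/10) = 302.988/510 = 0.5941

F = 0.59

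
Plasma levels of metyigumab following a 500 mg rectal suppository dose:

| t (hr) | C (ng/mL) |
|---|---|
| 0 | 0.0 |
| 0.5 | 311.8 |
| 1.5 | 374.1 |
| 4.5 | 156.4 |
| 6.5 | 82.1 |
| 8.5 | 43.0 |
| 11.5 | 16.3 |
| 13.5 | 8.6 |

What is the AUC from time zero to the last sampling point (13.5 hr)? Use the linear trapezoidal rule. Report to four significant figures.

Trapezoidal AUC_0→13.5:
  [0→0.5]: (0.0+311.8)/2 × 0.5 = 77.95
  [0.5→1.5]: (311.8+374.1)/2 × 1 = 342.95
  [1.5→4.5]: (374.1+156.4)/2 × 3 = 795.75
  [4.5→6.5]: (156.4+82.1)/2 × 2 = 238.5
  [6.5→8.5]: (82.1+43.0)/2 × 2 = 125.1
  [8.5→11.5]: (43.0+16.3)/2 × 3 = 88.95
  [11.5→13.5]: (16.3+8.6)/2 × 2 = 24.9
  Sum = 1694.1 ng/mL·hr

AUC = 1694 ng/mL·hr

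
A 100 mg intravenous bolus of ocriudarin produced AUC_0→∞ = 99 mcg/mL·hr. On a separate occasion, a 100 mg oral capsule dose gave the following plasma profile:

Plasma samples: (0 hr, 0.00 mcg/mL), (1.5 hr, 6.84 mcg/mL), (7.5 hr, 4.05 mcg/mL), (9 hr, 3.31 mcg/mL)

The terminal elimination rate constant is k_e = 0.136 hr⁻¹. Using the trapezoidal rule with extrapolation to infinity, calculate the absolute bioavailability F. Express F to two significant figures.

F = 0.68

Trapezoidal AUC_0→9 (oral capsule):
  [0→1.5]: (0.00+6.84)/2 × 1.5 = 5.13
  [1.5→7.5]: (6.84+4.05)/2 × 6 = 32.67
  [7.5→9]: (4.05+3.31)/2 × 1.5 = 5.52
  Sum = 43.32 mcg/mL·hr
Tail: C_last/k_e = 3.31/0.136 = 24.338
AUC_0→∞ (oral capsule) = 43.32 + 24.338 = 67.658 mcg/mL·hr
F = (AUC_ev/D_ev)/(AUC_iv/D_iv) = (67.658/100)/(99/100) = 0.67658/0.99 = 0.6834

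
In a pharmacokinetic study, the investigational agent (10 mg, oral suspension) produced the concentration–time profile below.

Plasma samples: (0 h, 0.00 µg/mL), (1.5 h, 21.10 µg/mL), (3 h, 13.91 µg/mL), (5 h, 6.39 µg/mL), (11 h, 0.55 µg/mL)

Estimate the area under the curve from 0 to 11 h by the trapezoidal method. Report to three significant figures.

Trapezoidal AUC_0→11:
  [0→1.5]: (0.00+21.10)/2 × 1.5 = 15.825
  [1.5→3]: (21.10+13.91)/2 × 1.5 = 26.2575
  [3→5]: (13.91+6.39)/2 × 2 = 20.3
  [5→11]: (6.39+0.55)/2 × 6 = 20.82
  Sum = 83.2025 µg/mL·h

AUC = 83.2 µg/mL·h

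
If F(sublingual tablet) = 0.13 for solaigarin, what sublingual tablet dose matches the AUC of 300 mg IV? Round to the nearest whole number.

For equal systemic exposure: F × D_ev = D_iv
D_ev = D_iv / F = 300 / 0.13 = 2307.69 mg

D_sublingual = 2308 mg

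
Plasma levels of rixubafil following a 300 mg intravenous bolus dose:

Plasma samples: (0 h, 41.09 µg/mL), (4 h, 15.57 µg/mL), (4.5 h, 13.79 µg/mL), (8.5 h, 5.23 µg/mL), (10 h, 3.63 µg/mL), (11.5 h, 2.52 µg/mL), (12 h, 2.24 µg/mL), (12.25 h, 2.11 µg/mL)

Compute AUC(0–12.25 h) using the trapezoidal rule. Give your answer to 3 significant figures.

Trapezoidal AUC_0→12.25:
  [0→4]: (41.09+15.57)/2 × 4 = 113.32
  [4→4.5]: (15.57+13.79)/2 × 0.5 = 7.34
  [4.5→8.5]: (13.79+5.23)/2 × 4 = 38.04
  [8.5→10]: (5.23+3.63)/2 × 1.5 = 6.645
  [10→11.5]: (3.63+2.52)/2 × 1.5 = 4.6125
  [11.5→12]: (2.52+2.24)/2 × 0.5 = 1.19
  [12→12.25]: (2.24+2.11)/2 × 0.25 = 0.54375
  Sum = 171.69125 µg/mL·h

AUC = 172 µg/mL·h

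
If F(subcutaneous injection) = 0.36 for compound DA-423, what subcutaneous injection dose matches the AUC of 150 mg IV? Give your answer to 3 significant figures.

For equal systemic exposure: F × D_ev = D_iv
D_ev = D_iv / F = 150 / 0.36 = 416.667 mg

D_subcutaneous = 417 mg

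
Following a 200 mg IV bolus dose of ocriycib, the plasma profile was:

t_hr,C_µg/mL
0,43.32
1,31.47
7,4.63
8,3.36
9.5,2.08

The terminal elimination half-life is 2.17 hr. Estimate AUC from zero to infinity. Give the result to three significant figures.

AUC = 160 µg/mL·hr

Trapezoidal AUC_0→9.5:
  [0→1]: (43.32+31.47)/2 × 1 = 37.395
  [1→7]: (31.47+4.63)/2 × 6 = 108.3
  [7→8]: (4.63+3.36)/2 × 1 = 3.995
  [8→9.5]: (3.36+2.08)/2 × 1.5 = 4.08
  Sum = 153.77 µg/mL·hr
k_e = ln2 / t½ = 0.693147 / 2.17 = 0.3194 hr^-1
Extrapolated tail: C_last / k_e = 2.08 / 0.3194 = 6.512
AUC_0→∞ = 153.77 + 6.512 = 160.282 µg/mL·hr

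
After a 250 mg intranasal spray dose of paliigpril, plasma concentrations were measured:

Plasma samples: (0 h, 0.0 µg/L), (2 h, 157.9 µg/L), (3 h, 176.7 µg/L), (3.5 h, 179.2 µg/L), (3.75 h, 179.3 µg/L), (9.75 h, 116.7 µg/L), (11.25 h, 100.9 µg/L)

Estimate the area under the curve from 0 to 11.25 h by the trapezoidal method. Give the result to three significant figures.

AUC = 1510 µg/L·h

Trapezoidal AUC_0→11.25:
  [0→2]: (0.0+157.9)/2 × 2 = 157.9
  [2→3]: (157.9+176.7)/2 × 1 = 167.3
  [3→3.5]: (176.7+179.2)/2 × 0.5 = 88.975
  [3.5→3.75]: (179.2+179.3)/2 × 0.25 = 44.8125
  [3.75→9.75]: (179.3+116.7)/2 × 6 = 888.0
  [9.75→11.25]: (116.7+100.9)/2 × 1.5 = 163.2
  Sum = 1510.1875 µg/L·h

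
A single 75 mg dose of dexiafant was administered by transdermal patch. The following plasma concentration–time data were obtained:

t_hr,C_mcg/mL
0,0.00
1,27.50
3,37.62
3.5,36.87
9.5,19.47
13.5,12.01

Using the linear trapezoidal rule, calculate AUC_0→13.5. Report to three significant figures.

Trapezoidal AUC_0→13.5:
  [0→1]: (0.00+27.50)/2 × 1 = 13.75
  [1→3]: (27.50+37.62)/2 × 2 = 65.12
  [3→3.5]: (37.62+36.87)/2 × 0.5 = 18.6225
  [3.5→9.5]: (36.87+19.47)/2 × 6 = 169.02
  [9.5→13.5]: (19.47+12.01)/2 × 4 = 62.96
  Sum = 329.4725 mcg/mL·hr

AUC = 329 mcg/mL·hr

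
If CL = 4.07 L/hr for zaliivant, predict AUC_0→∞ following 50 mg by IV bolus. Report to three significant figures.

AUC_0→∞ = Dose_iv / CL
        = 50 / 4.07 = 12.285 mg/L·hr

AUC = 12.3 mg/L·hr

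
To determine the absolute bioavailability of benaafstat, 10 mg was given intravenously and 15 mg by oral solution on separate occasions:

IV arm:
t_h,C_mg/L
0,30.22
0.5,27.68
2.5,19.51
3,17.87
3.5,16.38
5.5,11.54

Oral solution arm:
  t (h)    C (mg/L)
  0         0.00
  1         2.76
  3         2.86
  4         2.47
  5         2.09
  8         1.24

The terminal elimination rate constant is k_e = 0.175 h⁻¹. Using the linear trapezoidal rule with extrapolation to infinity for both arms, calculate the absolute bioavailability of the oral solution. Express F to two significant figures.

Trapezoidal AUC_0→5.5 (IV):
  [0→0.5]: (30.22+27.68)/2 × 0.5 = 14.475
  [0.5→2.5]: (27.68+19.51)/2 × 2 = 47.19
  [2.5→3]: (19.51+17.87)/2 × 0.5 = 9.345
  [3→3.5]: (17.87+16.38)/2 × 0.5 = 8.5625
  [3.5→5.5]: (16.38+11.54)/2 × 2 = 27.92
  Sum = 107.4925 mg/L·h
IV tail: 11.54/0.175 = 65.943; AUC_iv,0→∞ = 107.4925 + 65.943 = 173.4355 mg/L·h
Trapezoidal AUC_0→8 (oral solution):
  [0→1]: (0.00+2.76)/2 × 1 = 1.38
  [1→3]: (2.76+2.86)/2 × 2 = 5.62
  [3→4]: (2.86+2.47)/2 × 1 = 2.665
  [4→5]: (2.47+2.09)/2 × 1 = 2.28
  [5→8]: (2.09+1.24)/2 × 3 = 4.995
  Sum = 16.94 mg/L·h
oral solution tail: 1.24/0.175 = 7.086; AUC_ev,0→∞ = 16.94 + 7.086 = 24.026 mg/L·h
F = (AUC_ev/D_ev)/(AUC_iv/D_iv) = (24.026/15)/(173.4355/10) = 1.60173/17.34355 = 0.0924

F = 0.092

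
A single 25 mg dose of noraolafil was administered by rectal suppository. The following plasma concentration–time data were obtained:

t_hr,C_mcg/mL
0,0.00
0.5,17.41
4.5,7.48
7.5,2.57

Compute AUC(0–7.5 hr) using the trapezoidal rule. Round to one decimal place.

AUC = 69.2 mcg/mL·hr

Trapezoidal AUC_0→7.5:
  [0→0.5]: (0.00+17.41)/2 × 0.5 = 4.3525
  [0.5→4.5]: (17.41+7.48)/2 × 4 = 49.78
  [4.5→7.5]: (7.48+2.57)/2 × 3 = 15.075
  Sum = 69.2075 mcg/mL·hr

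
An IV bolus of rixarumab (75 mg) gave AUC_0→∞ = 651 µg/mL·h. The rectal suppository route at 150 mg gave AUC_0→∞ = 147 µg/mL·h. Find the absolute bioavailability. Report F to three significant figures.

F = (AUC_ev / D_ev) / (AUC_iv / D_iv)
  = (147/150) / (651/75)
  = 0.98 / 8.68 = 0.1129

F = 0.113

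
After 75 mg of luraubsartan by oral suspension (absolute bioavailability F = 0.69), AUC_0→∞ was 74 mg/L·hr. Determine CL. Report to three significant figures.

CL = 0.699 L/hr

CL = F × Dose / AUC_0→∞
   = 0.69 × 75 / 74 = 0.699324 L/hr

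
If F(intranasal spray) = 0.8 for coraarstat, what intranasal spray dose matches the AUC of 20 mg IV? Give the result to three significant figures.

D_intranasal = 25.0 mg

For equal systemic exposure: F × D_ev = D_iv
D_ev = D_iv / F = 20 / 0.8 = 25 mg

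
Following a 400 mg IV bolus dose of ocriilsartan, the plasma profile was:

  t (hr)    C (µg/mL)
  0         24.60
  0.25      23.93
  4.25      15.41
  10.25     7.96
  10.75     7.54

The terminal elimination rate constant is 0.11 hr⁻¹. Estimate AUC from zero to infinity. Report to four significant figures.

AUC = 227.3 µg/mL·hr

Trapezoidal AUC_0→10.75:
  [0→0.25]: (24.60+23.93)/2 × 0.25 = 6.06625
  [0.25→4.25]: (23.93+15.41)/2 × 4 = 78.68
  [4.25→10.25]: (15.41+7.96)/2 × 6 = 70.11
  [10.25→10.75]: (7.96+7.54)/2 × 0.5 = 3.875
  Sum = 158.73125 µg/mL·hr
Extrapolated tail: C_last / k_e = 7.54 / 0.11 = 68.545
AUC_0→∞ = 158.73125 + 68.545 = 227.27625 µg/mL·hr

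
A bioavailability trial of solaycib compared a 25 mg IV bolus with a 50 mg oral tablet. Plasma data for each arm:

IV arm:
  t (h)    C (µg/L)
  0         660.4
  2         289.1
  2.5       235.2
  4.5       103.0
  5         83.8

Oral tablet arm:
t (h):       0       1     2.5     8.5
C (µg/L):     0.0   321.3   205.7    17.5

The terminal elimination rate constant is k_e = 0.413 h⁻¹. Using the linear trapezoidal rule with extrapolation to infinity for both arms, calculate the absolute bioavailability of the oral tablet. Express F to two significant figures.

Trapezoidal AUC_0→5 (IV):
  [0→2]: (660.4+289.1)/2 × 2 = 949.5
  [2→2.5]: (289.1+235.2)/2 × 0.5 = 131.075
  [2.5→4.5]: (235.2+103.0)/2 × 2 = 338.2
  [4.5→5]: (103.0+83.8)/2 × 0.5 = 46.7
  Sum = 1465.475 µg/L·h
IV tail: 83.8/0.413 = 202.906; AUC_iv,0→∞ = 1465.475 + 202.906 = 1668.381 µg/L·h
Trapezoidal AUC_0→8.5 (oral tablet):
  [0→1]: (0.0+321.3)/2 × 1 = 160.65
  [1→2.5]: (321.3+205.7)/2 × 1.5 = 395.25
  [2.5→8.5]: (205.7+17.5)/2 × 6 = 669.6
  Sum = 1225.5 µg/L·h
oral tablet tail: 17.5/0.413 = 42.373; AUC_ev,0→∞ = 1225.5 + 42.373 = 1267.873 µg/L·h
F = (AUC_ev/D_ev)/(AUC_iv/D_iv) = (1267.873/50)/(1668.381/25) = 25.35746/66.73524 = 0.3800

F = 0.38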